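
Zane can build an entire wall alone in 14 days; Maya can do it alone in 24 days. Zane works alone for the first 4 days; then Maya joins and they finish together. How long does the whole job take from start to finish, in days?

In 4 days Zane does 4/14 = 2/7 of the job, leaving 5/7.
Zane and Maya together work at 19/168 per day, so finishing takes 5/7 ÷ 19/168 = 120/19 days.
Total time = 4 + 120/19 = 196/19 days.

196/19 days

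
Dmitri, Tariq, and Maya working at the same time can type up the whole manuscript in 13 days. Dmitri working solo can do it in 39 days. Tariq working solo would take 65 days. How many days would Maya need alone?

195/7 days

Combined rate is 1/13 per day.
Known contribution: 1/39 + 1/65 = (5 + 3)/195 = 8/195 per day.
So Maya's rate is 1/13 − 8/195 = 7/195, meaning 195/7 days alone.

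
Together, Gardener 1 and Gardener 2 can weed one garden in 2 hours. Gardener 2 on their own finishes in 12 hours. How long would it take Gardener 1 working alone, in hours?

12/5 hours

Combined rate is 1/2 per hour.
Known contribution: 1/12 per hour.
So Gardener 1's rate is 1/2 − 1/12 = 5/12, meaning 12/5 hours alone.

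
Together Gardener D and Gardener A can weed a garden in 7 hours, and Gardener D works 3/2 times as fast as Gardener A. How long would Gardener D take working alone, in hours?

Let Gardener A's rate be r; then Gardener D's rate is (3/2)r, so together (3/2 + 1)r = (5/2)r = 1/7.
Thus r = 2/35 per hour.
Gardener A alone: 35/2 hours; Gardener D alone: 35/3 hours.

35/3 hours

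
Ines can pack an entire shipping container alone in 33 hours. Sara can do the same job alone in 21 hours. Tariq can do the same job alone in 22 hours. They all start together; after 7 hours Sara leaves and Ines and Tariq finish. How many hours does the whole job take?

In the first 7 hours the combined rate is 19/154, so 19/22 of the job is done, leaving 3/22.
After Sara leaves the rate is 5/66 per hour; the remaining 3/22 takes 9/5 hours.
Total = 7 + 9/5 = 44/5 hours.

44/5 hours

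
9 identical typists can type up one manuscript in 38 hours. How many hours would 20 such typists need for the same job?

Total work is 9·38 = 342 typist-hours.
With 20 typists: 342/20 = 171/10 hours.

171/10 hours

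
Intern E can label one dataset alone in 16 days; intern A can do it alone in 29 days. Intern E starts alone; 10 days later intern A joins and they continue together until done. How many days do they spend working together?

In 10 days intern E does 10/16 = 5/8 of the job, leaving 3/8.
Intern E and intern A together work at 45/464 per day, so finishing takes 3/8 ÷ 45/464 = 58/15 days.

58/15 days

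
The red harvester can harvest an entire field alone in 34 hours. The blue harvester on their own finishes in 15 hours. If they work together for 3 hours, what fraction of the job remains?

121/170

Combined rate: 1/34 + 1/15 = (15 + 34)/510 = 49/510 per hour.
In 3 hours they complete 3·49/510 = 49/170 of the job.
So 121/170 remains.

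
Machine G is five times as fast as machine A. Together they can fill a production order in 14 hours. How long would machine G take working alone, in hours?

Let machine A's rate be r; then machine G's rate is 5r, so together (5 + 1)r = 6r = 1/14.
Thus r = 1/84 per hour.
Machine A alone: 84 hours; machine G alone: 84/5 hours.

84/5 hours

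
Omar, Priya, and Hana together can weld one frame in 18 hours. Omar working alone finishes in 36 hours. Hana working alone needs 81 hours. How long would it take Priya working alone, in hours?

Combined rate is 1/18 per hour.
Known contribution: 1/36 + 1/81 = (9 + 4)/324 = 13/324 per hour.
So Priya's rate is 1/18 − 13/324 = 5/324, meaning 324/5 hours alone.

324/5 hours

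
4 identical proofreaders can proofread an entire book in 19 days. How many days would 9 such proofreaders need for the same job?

Total work is 4·19 = 76 proofreader-days.
With 9 proofreaders: 76/9 days.

76/9 days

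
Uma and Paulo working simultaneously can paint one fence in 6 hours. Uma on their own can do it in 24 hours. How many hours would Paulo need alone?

Combined rate is 1/6 per hour.
Known contribution: 1/24 per hour.
So Paulo's rate is 1/6 − 1/24 = 1/8, meaning 8 hours alone.

8 hours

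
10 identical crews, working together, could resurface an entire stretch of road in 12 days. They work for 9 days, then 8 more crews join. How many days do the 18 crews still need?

One crew does 1/120 of the job per day.
After 9 days with 10 crews, 3/4 is done (1/4 left).
With 18 crews the rate is 18/120 = 3/20, so the rest takes 1/4 ÷ 3/20 = 5/3 days.

5/3 days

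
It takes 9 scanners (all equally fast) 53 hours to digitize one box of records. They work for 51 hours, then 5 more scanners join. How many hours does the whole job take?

One scanner does 1/477 of the job per hour.
After 51 hours with 9 scanners, 51/53 is done (2/53 left).
With 14 scanners the rate is 14/477, so the rest takes 2/53 ÷ 14/477 = 9/7 hours.
Total = 51 + 9/7 = 366/7 hours.

366/7 hours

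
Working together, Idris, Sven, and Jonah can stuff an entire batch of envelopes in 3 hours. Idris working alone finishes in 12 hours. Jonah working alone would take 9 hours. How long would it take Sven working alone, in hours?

36/5 hours

Combined rate is 1/3 per hour.
Known contribution: 1/12 + 1/9 = (3 + 4)/36 = 7/36 per hour.
So Sven's rate is 1/3 − 7/36 = 5/36, meaning 36/5 hours alone.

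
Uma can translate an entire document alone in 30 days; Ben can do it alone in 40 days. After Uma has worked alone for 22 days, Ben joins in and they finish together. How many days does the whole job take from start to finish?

186/7 days

In 22 days Uma does 22/30 = 11/15 of the job, leaving 4/15.
Uma and Ben together work at 7/120 per day, so finishing takes 4/15 ÷ 7/120 = 32/7 days.
Total time = 22 + 32/7 = 186/7 days.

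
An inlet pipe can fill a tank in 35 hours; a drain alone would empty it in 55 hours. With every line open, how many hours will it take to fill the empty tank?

Net rate = 1/35 − 1/55 = (11 − 7)/385 = 4/385 per hour.
Filling time = 1 ÷ (4/385) = 385/4 hours.

385/4 hours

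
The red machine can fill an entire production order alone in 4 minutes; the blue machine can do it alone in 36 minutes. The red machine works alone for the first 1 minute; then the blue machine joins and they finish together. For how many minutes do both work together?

In 1 minute the red machine does 1/4 of the job, leaving 3/4.
The red machine and the blue machine together work at 5/18 per minute, so finishing takes 3/4 ÷ 5/18 = 27/10 minutes.

27/10 minutes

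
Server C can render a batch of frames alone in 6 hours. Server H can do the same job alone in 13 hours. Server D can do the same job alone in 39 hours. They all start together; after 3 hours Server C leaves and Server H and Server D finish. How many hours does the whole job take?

In the first 3 hours the combined rate is 7/26, so 21/26 of the job is done, leaving 5/26.
After Server C leaves the rate is 4/39 per hour; the remaining 5/26 takes 15/8 hours.
Total = 3 + 15/8 = 39/8 hours.

39/8 hours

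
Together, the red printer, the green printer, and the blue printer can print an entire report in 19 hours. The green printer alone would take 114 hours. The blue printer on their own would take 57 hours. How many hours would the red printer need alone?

38 hours

Combined rate is 1/19 per hour.
Known contribution: 1/114 + 1/57 = (1 + 2)/114 = 3/114 = 1/38 per hour.
So the red printer's rate is 1/19 − 1/38 = 1/38, meaning 38 hours alone.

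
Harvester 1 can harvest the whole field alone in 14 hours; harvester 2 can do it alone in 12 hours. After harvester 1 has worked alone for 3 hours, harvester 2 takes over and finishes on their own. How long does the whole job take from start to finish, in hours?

87/7 hours

In 3 hours harvester 1 does 3/14 of the job, leaving 11/14.
Harvester 2 works at 1/12 per hour, so finishing takes 11/14 ÷ 1/12 = 66/7 hours.
Total time = 3 + 66/7 = 87/7 hours.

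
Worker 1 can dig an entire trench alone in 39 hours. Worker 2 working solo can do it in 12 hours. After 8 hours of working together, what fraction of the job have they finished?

34/39

Combined rate: 1/39 + 1/12 = (4 + 13)/156 = 17/156 per hour.
In 8 hours they complete 8·17/156 = 34/39 of the job.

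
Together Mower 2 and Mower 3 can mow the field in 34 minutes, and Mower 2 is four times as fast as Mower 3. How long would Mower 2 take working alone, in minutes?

Let Mower 3's rate be r; then Mower 2's rate is 4r, so together (4 + 1)r = 5r = 1/34.
Thus r = 1/170 per minute.
Mower 3 alone: 170 minutes; Mower 2 alone: 85/2 minutes.

85/2 minutes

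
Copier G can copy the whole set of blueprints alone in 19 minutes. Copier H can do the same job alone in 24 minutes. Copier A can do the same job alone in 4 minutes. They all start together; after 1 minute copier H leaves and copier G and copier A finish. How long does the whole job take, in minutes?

In the first 1 minute the combined rate is 157/456, so 157/456 of the job is done, leaving 299/456.
After copier H leaves the rate is 23/76 per minute; the remaining 299/456 takes 13/6 minutes.
Total = 1 + 13/6 = 19/6 minutes.

19/6 minutes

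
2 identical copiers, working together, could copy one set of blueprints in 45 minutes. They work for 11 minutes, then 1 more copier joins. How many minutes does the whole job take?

One copier does 1/90 of the job per minute.
After 11 minutes with 2 copiers, 11/45 is done (34/45 left).
With 3 copiers the rate is 3/90 = 1/30, so the rest takes 34/45 ÷ 1/30 = 68/3 minutes.
Total = 11 + 68/3 = 101/3 minutes.

101/3 minutes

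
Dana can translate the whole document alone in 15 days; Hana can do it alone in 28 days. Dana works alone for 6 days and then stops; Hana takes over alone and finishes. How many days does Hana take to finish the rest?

84/5 days

In 6 days Dana does 6/15 = 2/5 of the job, leaving 3/5.
Hana works at 1/28 per day, so finishing takes 3/5 ÷ 1/28 = 84/5 days.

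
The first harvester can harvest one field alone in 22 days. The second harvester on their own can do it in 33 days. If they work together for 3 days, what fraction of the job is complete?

5/22

Combined rate: 1/22 + 1/33 = (3 + 2)/66 = 5/66 per day.
In 3 days they complete 3·5/66 = 5/22 of the job.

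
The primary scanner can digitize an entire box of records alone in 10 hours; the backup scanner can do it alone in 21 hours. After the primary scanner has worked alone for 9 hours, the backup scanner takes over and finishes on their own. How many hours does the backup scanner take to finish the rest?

In 9 hours the primary scanner does 9/10 of the job, leaving 1/10.
The backup scanner works at 1/21 per hour, so finishing takes 1/10 ÷ 1/21 = 21/10 hours.

21/10 hours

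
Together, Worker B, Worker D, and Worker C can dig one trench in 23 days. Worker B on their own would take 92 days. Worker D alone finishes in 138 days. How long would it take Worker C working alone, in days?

276/7 days

Combined rate is 1/23 per day.
Known contribution: 1/92 + 1/138 = (3 + 2)/276 = 5/276 per day.
So Worker C's rate is 1/23 − 5/276 = 7/276, meaning 276/7 days alone.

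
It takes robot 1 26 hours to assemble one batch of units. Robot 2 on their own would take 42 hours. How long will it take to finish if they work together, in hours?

273/17 hours

With two workers the combined time is the product over the sum: 26·42/(26+42) = 1092/68 = 273/17 hours.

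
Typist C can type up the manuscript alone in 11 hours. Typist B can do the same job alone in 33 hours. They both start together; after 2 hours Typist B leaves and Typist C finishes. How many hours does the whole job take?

31/3 hours

In the first 2 hours the combined rate is 4/33, so 8/33 of the job is done, leaving 25/33.
After Typist B leaves the rate is 1/11 per hour; the remaining 25/33 takes 25/3 hours.
Total = 2 + 25/3 = 31/3 hours.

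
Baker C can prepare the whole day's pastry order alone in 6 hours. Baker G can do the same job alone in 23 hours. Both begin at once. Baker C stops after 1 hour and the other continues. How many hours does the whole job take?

115/6 hours

In the first 1 hour the combined rate is 29/138, so 29/138 of the job is done, leaving 109/138.
After baker C leaves the rate is 1/23 per hour; the remaining 109/138 takes 109/6 hours.
Total = 1 + 109/6 = 115/6 hours.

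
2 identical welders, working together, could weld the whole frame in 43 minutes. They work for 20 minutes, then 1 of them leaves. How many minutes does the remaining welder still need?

46 minutes

One welder does 1/86 of the job per minute.
After 20 minutes with 2 welders, 20/43 is done (23/43 left).
With 1 welder the rate is 1/86, so the rest takes 23/43 ÷ 1/86 = 46 minutes.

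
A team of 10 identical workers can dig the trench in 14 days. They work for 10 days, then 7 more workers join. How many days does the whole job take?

One worker does 1/140 of the job per day.
After 10 days with 10 workers, 5/7 is done (2/7 left).
With 17 workers the rate is 17/140, so the rest takes 2/7 ÷ 17/140 = 40/17 days.
Total = 10 + 40/17 = 210/17 days.

210/17 days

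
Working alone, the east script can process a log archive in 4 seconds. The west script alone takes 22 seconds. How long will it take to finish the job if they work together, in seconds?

Combined rate: 1/4 + 1/22 = (11 + 2)/44 = 13/44 per second.
Time = 1 ÷ (13/44) = 44/13 seconds.

44/13 seconds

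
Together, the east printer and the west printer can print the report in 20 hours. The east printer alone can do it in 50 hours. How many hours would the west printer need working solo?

100/3 hours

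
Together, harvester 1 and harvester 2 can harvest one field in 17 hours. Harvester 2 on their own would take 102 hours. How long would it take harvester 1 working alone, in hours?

102/5 hours

Combined rate is 1/17 per hour.
Known contribution: 1/102 per hour.
So harvester 1's rate is 1/17 − 1/102 = 5/102, meaning 102/5 hours alone.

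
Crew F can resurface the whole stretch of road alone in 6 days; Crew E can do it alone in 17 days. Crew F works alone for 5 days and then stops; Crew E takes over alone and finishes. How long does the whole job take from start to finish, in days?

47/6 days

In 5 days Crew F does 5/6 of the job, leaving 1/6.
Crew E works at 1/17 per day, so finishing takes 1/6 ÷ 1/17 = 17/6 days.
Total time = 5 + 17/6 = 47/6 days.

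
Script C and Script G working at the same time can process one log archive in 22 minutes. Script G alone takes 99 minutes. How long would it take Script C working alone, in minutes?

Combined rate is 1/22 per minute.
Known contribution: 1/99 per minute.
So Script C's rate is 1/22 − 1/99 = 7/198, meaning 198/7 minutes alone.

198/7 minutes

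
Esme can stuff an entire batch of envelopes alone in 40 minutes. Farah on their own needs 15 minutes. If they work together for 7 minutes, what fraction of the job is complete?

77/120

Combined rate: 1/40 + 1/15 = (3 + 8)/120 = 11/120 per minute.
In 7 minutes they complete 7·11/120 = 77/120 of the job.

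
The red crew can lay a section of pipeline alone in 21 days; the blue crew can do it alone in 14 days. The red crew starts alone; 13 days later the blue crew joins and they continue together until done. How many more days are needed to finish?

In 13 days the red crew does 13/21 of the job, leaving 8/21.
The red crew and the blue crew together work at 5/42 per day, so finishing takes 8/21 ÷ 5/42 = 16/5 days.

16/5 days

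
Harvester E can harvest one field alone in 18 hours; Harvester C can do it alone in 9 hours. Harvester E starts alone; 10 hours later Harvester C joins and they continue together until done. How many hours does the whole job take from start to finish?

38/3 hours

In 10 hours Harvester E does 10/18 = 5/9 of the job, leaving 4/9.
Harvester E and Harvester C together work at 1/6 per hour, so finishing takes 4/9 ÷ 1/6 = 8/3 hours.
Total time = 10 + 8/3 = 38/3 hours.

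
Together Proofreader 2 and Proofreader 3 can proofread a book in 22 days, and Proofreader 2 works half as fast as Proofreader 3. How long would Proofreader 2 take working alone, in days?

Let Proofreader 3's rate be r; then Proofreader 2's rate is (1/2)r, so together (1/2 + 1)r = (3/2)r = 1/22.
Thus r = 1/33 per day.
Proofreader 3 alone: 33 days; Proofreader 2 alone: 66 days.

66 days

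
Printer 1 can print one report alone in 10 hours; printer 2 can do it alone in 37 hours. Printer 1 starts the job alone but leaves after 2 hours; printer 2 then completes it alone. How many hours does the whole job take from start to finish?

158/5 hours

In 2 hours printer 1 does 2/10 = 1/5 of the job, leaving 4/5.
Printer 2 works at 1/37 per hour, so finishing takes 4/5 ÷ 1/37 = 148/5 hours.
Total time = 2 + 148/5 = 158/5 hours.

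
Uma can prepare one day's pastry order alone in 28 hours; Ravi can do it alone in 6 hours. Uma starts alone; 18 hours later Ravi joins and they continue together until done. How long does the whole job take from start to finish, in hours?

In 18 hours Uma does 18/28 = 9/14 of the job, leaving 5/14.
Uma and Ravi together work at 17/84 per hour, so finishing takes 5/14 ÷ 17/84 = 30/17 hours.
Total time = 18 + 30/17 = 336/17 hours.

336/17 hours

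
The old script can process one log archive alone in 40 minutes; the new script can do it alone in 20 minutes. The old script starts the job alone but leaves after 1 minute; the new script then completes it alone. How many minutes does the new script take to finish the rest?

In 1 minute the old script does 1/40 of the job, leaving 39/40.
The new script works at 1/20 per minute, so finishing takes 39/40 ÷ 1/20 = 39/2 minutes.

39/2 minutes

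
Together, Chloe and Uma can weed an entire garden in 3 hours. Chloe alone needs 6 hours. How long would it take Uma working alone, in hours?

6 hours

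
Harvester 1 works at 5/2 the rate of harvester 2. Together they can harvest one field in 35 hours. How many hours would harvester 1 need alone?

Let harvester 2's rate be r; then harvester 1's rate is (5/2)r, so together (5/2 + 1)r = (7/2)r = 1/35.
Thus r = 2/245 per hour.
Harvester 2 alone: 245/2 hours; harvester 1 alone: 49 hours.

49 hours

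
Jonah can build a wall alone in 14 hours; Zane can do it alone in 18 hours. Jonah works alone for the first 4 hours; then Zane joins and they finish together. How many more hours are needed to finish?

In 4 hours Jonah does 4/14 = 2/7 of the job, leaving 5/7.
Jonah and Zane together work at 8/63 per hour, so finishing takes 5/7 ÷ 8/63 = 45/8 hours.

45/8 hours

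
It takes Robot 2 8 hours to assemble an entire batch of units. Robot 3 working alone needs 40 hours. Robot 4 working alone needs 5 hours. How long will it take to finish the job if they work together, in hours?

Combined rate: 1/8 + 1/40 + 1/5 = (5 + 1 + 8)/40 = 14/40 = 7/20 per hour.
Time = 1 ÷ (7/20) = 20/7 hours.

20/7 hours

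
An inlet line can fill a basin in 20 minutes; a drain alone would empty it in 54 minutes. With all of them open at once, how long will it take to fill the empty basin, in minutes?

Net rate = 1/20 − 1/54 = (27 − 10)/540 = 17/540 per minute.
Filling time = 1 ÷ (17/540) = 540/17 minutes.

540/17 minutes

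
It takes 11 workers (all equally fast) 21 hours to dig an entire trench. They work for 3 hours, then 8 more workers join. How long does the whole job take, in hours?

One worker does 1/231 of the job per hour.
After 3 hours with 11 workers, 1/7 is done (6/7 left).
With 19 workers the rate is 19/231, so the rest takes 6/7 ÷ 19/231 = 198/19 hours.
Total = 3 + 198/19 = 255/19 hours.

255/19 hours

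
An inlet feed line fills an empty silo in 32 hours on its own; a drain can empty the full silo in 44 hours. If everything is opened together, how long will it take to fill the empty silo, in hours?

352/3 hours

Net rate = 1/32 − 1/44 = (11 − 8)/352 = 3/352 per hour.
Filling time = 1 ÷ (3/352) = 352/3 hours.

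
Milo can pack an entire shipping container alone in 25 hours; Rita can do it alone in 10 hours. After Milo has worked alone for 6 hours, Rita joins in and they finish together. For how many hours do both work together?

38/7 hours

In 6 hours Milo does 6/25 of the job, leaving 19/25.
Milo and Rita together work at 7/50 per hour, so finishing takes 19/25 ÷ 7/50 = 38/7 hours.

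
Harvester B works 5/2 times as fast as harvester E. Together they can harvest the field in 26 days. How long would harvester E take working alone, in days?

91 days

Let harvester E's rate be r; then harvester B's rate is (5/2)r, so together (5/2 + 1)r = (7/2)r = 1/26.
Thus r = 1/91 per day.
Harvester E alone: 91 days; harvester B alone: 182/5 days.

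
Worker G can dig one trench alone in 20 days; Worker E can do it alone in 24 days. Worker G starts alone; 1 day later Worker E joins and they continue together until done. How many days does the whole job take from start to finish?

In 1 day Worker G does 1/20 of the job, leaving 19/20.
Worker G and Worker E together work at 11/120 per day, so finishing takes 19/20 ÷ 11/120 = 114/11 days.
Total time = 1 + 114/11 = 125/11 days.

125/11 days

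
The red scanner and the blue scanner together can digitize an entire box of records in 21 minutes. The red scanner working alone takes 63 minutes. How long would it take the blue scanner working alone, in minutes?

Combined rate is 1/21 per minute.
Known contribution: 1/63 per minute.
So the blue scanner's rate is 1/21 − 1/63 = 2/63, meaning 63/2 minutes alone.

63/2 minutes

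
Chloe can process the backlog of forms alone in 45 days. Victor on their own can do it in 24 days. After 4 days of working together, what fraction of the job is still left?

67/90

Combined rate: 1/45 + 1/24 = (8 + 15)/360 = 23/360 per day.
In 4 days they complete 4·23/360 = 23/90 of the job.
So 67/90 remains.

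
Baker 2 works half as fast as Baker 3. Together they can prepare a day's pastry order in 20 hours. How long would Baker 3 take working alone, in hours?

Let Baker 3's rate be r; then Baker 2's rate is (1/2)r, so together (1/2 + 1)r = (3/2)r = 1/20.
Thus r = 1/30 per hour.
Baker 3 alone: 30 hours; Baker 2 alone: 60 hours.

30 hours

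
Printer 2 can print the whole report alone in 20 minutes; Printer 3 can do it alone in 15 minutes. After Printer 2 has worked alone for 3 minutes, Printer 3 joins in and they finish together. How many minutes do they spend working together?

In 3 minutes Printer 2 does 3/20 of the job, leaving 17/20.
Printer 2 and Printer 3 together work at 7/60 per minute, so finishing takes 17/20 ÷ 7/60 = 51/7 minutes.

51/7 minutes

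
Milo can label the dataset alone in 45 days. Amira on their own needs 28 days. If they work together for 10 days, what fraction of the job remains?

53/126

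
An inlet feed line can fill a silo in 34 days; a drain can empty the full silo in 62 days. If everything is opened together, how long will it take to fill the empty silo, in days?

Net rate = 1/34 − 1/62 = (31 − 17)/1054 = 14/1054 = 7/527 per day.
Filling time = 1 ÷ (7/527) = 527/7 days.

527/7 days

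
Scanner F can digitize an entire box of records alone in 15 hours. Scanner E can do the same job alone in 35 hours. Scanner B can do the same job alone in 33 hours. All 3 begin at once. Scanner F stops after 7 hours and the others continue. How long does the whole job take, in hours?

In the first 7 hours the combined rate is 29/231, so 29/33 of the job is done, leaving 4/33.
After Scanner F leaves the rate is 68/1155 per hour; the remaining 4/33 takes 35/17 hours.
Total = 7 + 35/17 = 154/17 hours.

154/17 hours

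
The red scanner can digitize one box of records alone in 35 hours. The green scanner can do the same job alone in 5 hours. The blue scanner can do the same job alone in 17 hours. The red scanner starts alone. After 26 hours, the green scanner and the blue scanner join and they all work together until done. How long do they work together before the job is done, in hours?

In the first 26 hours the red scanner alone does 26/35 of the job, leaving 9/35.
Once everyone is working, combined rate: 1/35 + 1/5 + 1/17 = (17 + 119 + 35)/595 = 171/595 per hour.
Remaining 9/35 at 171/595 per hour takes 17/19 hours.

17/19 hours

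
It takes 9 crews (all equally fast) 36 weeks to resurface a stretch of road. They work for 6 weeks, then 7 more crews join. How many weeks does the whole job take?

One crew does 1/324 of the job per week.
After 6 weeks with 9 crews, 1/6 is done (5/6 left).
With 16 crews the rate is 16/324 = 4/81, so the rest takes 5/6 ÷ 4/81 = 135/8 weeks.
Total = 6 + 135/8 = 183/8 weeks.

183/8 weeks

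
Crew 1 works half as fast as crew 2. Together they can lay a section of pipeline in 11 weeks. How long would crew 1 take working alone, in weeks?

Let crew 2's rate be r; then crew 1's rate is (1/2)r, so together (1/2 + 1)r = (3/2)r = 1/11.
Thus r = 2/33 per week.
Crew 2 alone: 33/2 weeks; crew 1 alone: 33 weeks.

33 weeks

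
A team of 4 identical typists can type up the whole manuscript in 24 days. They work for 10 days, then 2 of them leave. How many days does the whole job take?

38 days

One typist does 1/96 of the job per day.
After 10 days with 4 typists, 5/12 is done (7/12 left).
With 2 typists the rate is 2/96 = 1/48, so the rest takes 7/12 ÷ 1/48 = 28 days.
Total = 10 + 28 = 38 days.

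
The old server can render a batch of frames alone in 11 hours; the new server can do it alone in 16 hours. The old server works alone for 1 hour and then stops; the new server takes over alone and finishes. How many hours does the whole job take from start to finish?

In 1 hour the old server does 1/11 of the job, leaving 10/11.
The new server works at 1/16 per hour, so finishing takes 10/11 ÷ 1/16 = 160/11 hours.
Total time = 1 + 160/11 = 171/11 hours.

171/11 hours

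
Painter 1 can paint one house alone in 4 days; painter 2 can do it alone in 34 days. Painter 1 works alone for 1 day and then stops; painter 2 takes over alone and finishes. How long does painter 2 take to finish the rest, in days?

In 1 day painter 1 does 1/4 of the job, leaving 3/4.
Painter 2 works at 1/34 per day, so finishing takes 3/4 ÷ 1/34 = 51/2 days.

51/2 days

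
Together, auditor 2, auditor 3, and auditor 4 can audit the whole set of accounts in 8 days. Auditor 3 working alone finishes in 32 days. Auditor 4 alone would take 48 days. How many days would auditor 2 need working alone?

Combined rate is 1/8 per day.
Known contribution: 1/32 + 1/48 = (3 + 2)/96 = 5/96 per day.
So auditor 2's rate is 1/8 − 5/96 = 7/96, meaning 96/7 days alone.

96/7 days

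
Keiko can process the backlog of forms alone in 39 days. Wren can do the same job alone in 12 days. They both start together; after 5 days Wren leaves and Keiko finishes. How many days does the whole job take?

91/4 days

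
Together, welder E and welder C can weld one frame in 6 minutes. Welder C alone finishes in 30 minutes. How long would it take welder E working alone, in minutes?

15/2 minutes

Combined rate is 1/6 per minute.
Known contribution: 1/30 per minute.
So welder E's rate is 1/6 − 1/30 = 2/15, meaning 15/2 minutes alone.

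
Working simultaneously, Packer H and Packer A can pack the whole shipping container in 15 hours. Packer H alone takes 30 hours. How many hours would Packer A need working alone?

30 hours

Combined rate is 1/15 per hour.
Known contribution: 1/30 per hour.
So Packer A's rate is 1/15 − 1/30 = 1/30, meaning 30 hours alone.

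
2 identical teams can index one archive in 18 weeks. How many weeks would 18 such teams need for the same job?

2 weeks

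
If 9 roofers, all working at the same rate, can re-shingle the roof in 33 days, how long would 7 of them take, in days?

297/7 days

Total work is 9·33 = 297 roofer-days.
With 7 roofers: 297/7 days.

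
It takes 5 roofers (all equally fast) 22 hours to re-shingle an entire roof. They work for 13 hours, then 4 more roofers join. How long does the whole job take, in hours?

18 hours

One roofer does 1/110 of the job per hour.
After 13 hours with 5 roofers, 13/22 is done (9/22 left).
With 9 roofers the rate is 9/110, so the rest takes 9/22 ÷ 9/110 = 5 hours.
Total = 13 + 5 = 18 hours.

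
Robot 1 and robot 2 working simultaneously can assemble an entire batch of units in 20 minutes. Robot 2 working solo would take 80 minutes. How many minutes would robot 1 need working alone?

Combined rate is 1/20 per minute.
Known contribution: 1/80 per minute.
So robot 1's rate is 1/20 − 1/80 = 3/80, meaning 80/3 minutes alone.

80/3 minutes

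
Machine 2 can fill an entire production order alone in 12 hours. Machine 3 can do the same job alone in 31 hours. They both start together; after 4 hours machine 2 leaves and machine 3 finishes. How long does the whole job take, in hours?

In the first 4 hours the combined rate is 43/372, so 43/93 of the job is done, leaving 50/93.
After machine 2 leaves the rate is 1/31 per hour; the remaining 50/93 takes 50/3 hours.
Total = 4 + 50/3 = 62/3 hours.

62/3 hours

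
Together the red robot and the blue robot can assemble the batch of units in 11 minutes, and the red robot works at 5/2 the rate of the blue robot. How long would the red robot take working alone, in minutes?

77/5 minutes

Let the blue robot's rate be r; then the red robot's rate is (5/2)r, so together (5/2 + 1)r = (7/2)r = 1/11.
Thus r = 2/77 per minute.
The blue robot alone: 77/2 minutes; the red robot alone: 77/5 minutes.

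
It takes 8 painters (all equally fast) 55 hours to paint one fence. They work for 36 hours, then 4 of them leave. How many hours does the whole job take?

74 hours

One painter does 1/440 of the job per hour.
After 36 hours with 8 painters, 36/55 is done (19/55 left).
With 4 painters the rate is 4/440 = 1/110, so the rest takes 19/55 ÷ 1/110 = 38 hours.
Total = 36 + 38 = 74 hours.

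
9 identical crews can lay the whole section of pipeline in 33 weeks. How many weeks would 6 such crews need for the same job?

99/2 weeks

Total work is 9·33 = 297 crew-weeks.
With 6 crews: 297/6 = 99/2 weeks.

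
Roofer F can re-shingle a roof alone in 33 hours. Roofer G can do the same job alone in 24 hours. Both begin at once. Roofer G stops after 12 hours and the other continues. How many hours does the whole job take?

In the first 12 hours the combined rate is 19/264, so 19/22 of the job is done, leaving 3/22.
After Roofer G leaves the rate is 1/33 per hour; the remaining 3/22 takes 9/2 hours.
Total = 12 + 9/2 = 33/2 hours.

33/2 hours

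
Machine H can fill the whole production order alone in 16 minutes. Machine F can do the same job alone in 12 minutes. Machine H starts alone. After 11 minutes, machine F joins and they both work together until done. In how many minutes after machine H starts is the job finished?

In the first 11 minutes machine H alone does 11/16 of the job, leaving 5/16.
Once everyone is working, combined rate: 1/16 + 1/12 = (3 + 4)/48 = 7/48 per minute.
Remaining 5/16 at 7/48 per minute takes 15/7 minutes.
Total from the start = 11 + 15/7 = 92/7 minutes.

92/7 minutes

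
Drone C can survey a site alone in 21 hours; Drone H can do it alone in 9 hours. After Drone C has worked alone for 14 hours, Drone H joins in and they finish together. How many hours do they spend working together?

21/10 hours

In 14 hours Drone C does 14/21 = 2/3 of the job, leaving 1/3.
Drone C and Drone H together work at 10/63 per hour, so finishing takes 1/3 ÷ 10/63 = 21/10 hours.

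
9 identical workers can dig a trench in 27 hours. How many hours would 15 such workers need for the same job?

Total work is 9·27 = 243 worker-hours.
With 15 workers: 243/15 = 81/5 hours.

81/5 hours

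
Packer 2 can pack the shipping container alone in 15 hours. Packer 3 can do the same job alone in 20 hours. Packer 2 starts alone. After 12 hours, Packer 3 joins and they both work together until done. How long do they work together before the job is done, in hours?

12/7 hours

In the first 12 hours Packer 2 alone does 12/15 = 4/5 of the job, leaving 1/5.
Once everyone is working, combined rate: 1/15 + 1/20 = (4 + 3)/60 = 7/60 per hour.
Remaining 1/5 at 7/60 per hour takes 12/7 hours.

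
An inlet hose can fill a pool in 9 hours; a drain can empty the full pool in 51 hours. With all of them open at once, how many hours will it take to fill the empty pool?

153/14 hours

Net rate = 1/9 − 1/51 = (17 − 3)/153 = 14/153 per hour.
Filling time = 1 ÷ (14/153) = 153/14 hours.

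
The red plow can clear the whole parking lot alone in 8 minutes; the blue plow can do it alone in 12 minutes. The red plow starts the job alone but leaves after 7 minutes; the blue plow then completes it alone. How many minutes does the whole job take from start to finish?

17/2 minutes

In 7 minutes the red plow does 7/8 of the job, leaving 1/8.
The blue plow works at 1/12 per minute, so finishing takes 1/8 ÷ 1/12 = 3/2 minutes.
Total time = 7 + 3/2 = 17/2 minutes.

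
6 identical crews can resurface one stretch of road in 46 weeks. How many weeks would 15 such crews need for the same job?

92/5 weeks

Total work is 6·46 = 276 crew-weeks.
With 15 crews: 276/15 = 92/5 weeks.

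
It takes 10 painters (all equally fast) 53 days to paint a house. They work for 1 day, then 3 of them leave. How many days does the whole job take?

One painter does 1/530 of the job per day.
After 1 day with 10 painters, 1/53 is done (52/53 left).
With 7 painters the rate is 7/530, so the rest takes 52/53 ÷ 7/530 = 520/7 days.
Total = 1 + 520/7 = 527/7 days.

527/7 days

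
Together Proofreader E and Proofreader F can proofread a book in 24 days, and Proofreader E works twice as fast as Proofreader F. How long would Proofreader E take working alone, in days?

36 days

Let Proofreader F's rate be r; then Proofreader E's rate is 2r, so together (2 + 1)r = 3r = 1/24.
Thus r = 1/72 per day.
Proofreader F alone: 72 days; Proofreader E alone: 36 days.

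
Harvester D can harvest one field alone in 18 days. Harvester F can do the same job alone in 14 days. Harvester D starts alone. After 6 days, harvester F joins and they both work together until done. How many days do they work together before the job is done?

In the first 6 days harvester D alone does 6/18 = 1/3 of the job, leaving 2/3.
Once everyone is working, combined rate: 1/18 + 1/14 = (7 + 9)/126 = 16/126 = 8/63 per day.
Remaining 2/3 at 8/63 per day takes 21/4 days.

21/4 days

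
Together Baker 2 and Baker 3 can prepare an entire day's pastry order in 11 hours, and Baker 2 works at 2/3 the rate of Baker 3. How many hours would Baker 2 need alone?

55/2 hours

Let Baker 3's rate be r; then Baker 2's rate is (2/3)r, so together (2/3 + 1)r = (5/3)r = 1/11.
Thus r = 3/55 per hour.
Baker 3 alone: 55/3 hours; Baker 2 alone: 55/2 hours.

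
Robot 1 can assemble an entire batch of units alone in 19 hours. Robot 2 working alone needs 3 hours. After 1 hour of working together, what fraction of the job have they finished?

Combined rate: 1/19 + 1/3 = (3 + 19)/57 = 22/57 per hour.
In 1 hour they complete 1·22/57 = 22/57 of the job.

22/57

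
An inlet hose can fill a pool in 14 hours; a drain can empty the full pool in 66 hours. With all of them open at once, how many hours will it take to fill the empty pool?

231/13 hours

Net rate = 1/14 − 1/66 = (33 − 7)/462 = 26/462 = 13/231 per hour.
Filling time = 1 ÷ (13/231) = 231/13 hours.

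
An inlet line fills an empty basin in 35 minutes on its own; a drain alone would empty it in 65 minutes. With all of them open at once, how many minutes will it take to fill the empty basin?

Net rate = 1/35 − 1/65 = (13 − 7)/455 = 6/455 per minute.
Filling time = 1 ÷ (6/455) = 455/6 minutes.

455/6 minutes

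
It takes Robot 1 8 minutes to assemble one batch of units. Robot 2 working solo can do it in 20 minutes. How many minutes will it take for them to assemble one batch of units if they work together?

40/7 minutes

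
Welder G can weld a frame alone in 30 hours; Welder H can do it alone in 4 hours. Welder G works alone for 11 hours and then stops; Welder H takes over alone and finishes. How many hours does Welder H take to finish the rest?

In 11 hours Welder G does 11/30 of the job, leaving 19/30.
Welder H works at 1/4 per hour, so finishing takes 19/30 ÷ 1/4 = 38/15 hours.

38/15 hours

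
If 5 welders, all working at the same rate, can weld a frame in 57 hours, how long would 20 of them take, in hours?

57/4 hours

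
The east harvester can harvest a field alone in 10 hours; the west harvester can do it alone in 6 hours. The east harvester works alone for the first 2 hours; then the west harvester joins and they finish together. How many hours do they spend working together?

3 hours

In 2 hours the east harvester does 2/10 = 1/5 of the job, leaving 4/5.
The east harvester and the west harvester together work at 4/15 per hour, so finishing takes 4/5 ÷ 4/15 = 3 hours.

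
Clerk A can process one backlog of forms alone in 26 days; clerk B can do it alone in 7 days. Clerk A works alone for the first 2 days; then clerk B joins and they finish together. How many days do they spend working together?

56/11 days

In 2 days clerk A does 2/26 = 1/13 of the job, leaving 12/13.
Clerk A and clerk B together work at 33/182 per day, so finishing takes 12/13 ÷ 33/182 = 56/11 days.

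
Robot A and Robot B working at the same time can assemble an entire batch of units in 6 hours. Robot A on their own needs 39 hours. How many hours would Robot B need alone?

78/11 hours

Combined rate is 1/6 per hour.
Known contribution: 1/39 per hour.
So Robot B's rate is 1/6 − 1/39 = 11/78, meaning 78/11 hours alone.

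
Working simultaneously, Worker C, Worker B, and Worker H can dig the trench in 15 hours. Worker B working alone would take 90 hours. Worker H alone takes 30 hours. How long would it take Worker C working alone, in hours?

45 hours

Combined rate is 1/15 per hour.
Known contribution: 1/90 + 1/30 = (1 + 3)/90 = 4/90 = 2/45 per hour.
So Worker C's rate is 1/15 − 2/45 = 1/45, meaning 45 hours alone.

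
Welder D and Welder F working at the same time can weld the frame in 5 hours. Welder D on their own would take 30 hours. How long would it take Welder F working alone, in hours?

6 hours

Combined rate is 1/5 per hour.
Known contribution: 1/30 per hour.
So Welder F's rate is 1/5 − 1/30 = 1/6, meaning 6 hours alone.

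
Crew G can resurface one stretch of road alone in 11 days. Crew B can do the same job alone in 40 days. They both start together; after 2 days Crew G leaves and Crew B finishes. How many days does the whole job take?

In the first 2 days the combined rate is 51/440, so 51/220 of the job is done, leaving 169/220.
After Crew G leaves the rate is 1/40 per day; the remaining 169/220 takes 338/11 days.
Total = 2 + 338/11 = 360/11 days.

360/11 days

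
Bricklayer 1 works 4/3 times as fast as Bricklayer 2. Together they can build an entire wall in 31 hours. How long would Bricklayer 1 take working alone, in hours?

217/4 hours

Let Bricklayer 2's rate be r; then Bricklayer 1's rate is (4/3)r, so together (4/3 + 1)r = (7/3)r = 1/31.
Thus r = 3/217 per hour.
Bricklayer 2 alone: 217/3 hours; Bricklayer 1 alone: 217/4 hours.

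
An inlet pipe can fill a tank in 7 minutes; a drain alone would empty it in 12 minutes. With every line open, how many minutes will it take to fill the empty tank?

84/5 minutes

Net rate = 1/7 − 1/12 = (12 − 7)/84 = 5/84 per minute.
Filling time = 1 ÷ (5/84) = 84/5 minutes.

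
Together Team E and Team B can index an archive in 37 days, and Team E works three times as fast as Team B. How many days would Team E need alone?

148/3 days

Let Team B's rate be r; then Team E's rate is 3r, so together (3 + 1)r = 4r = 1/37.
Thus r = 1/148 per day.
Team B alone: 148 days; Team E alone: 148/3 days.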